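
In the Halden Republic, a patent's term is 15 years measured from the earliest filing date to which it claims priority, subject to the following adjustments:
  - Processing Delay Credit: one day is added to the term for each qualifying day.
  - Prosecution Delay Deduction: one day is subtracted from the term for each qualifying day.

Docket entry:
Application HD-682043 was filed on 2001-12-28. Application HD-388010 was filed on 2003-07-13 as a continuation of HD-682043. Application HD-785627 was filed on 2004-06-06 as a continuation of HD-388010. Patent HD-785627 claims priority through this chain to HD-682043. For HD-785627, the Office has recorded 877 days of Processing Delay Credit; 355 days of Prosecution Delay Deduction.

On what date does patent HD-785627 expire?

Earliest priority filing: 28 December 2001.
Base term: 28 December 2001 + 15 years → 28 December 2016.
Processing Delay Credit: +877 days → 24 May 2019.
Prosecution Delay Deduction: −355 days → 3 June 2018.

June 3, 2018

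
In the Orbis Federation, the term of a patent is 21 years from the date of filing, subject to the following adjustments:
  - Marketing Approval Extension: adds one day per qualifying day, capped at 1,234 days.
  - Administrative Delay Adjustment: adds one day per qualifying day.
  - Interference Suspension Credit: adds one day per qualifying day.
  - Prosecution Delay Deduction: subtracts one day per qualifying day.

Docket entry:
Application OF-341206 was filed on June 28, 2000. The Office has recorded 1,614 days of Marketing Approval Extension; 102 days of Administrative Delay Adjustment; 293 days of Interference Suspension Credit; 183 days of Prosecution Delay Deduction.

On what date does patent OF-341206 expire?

Base term: filing date + 21 years → 28 June 2021.
Marketing Approval Extension: 1614 days claimed exceeds the 1234-day cap, so +1234 days → 13 November 2024.
Administrative Delay Adjustment: +102 days → 23 February 2025.
Interference Suspension Credit: +293 days → 13 December 2025.
Prosecution Delay Deduction: −183 days → 13 June 2025.

2025-06-13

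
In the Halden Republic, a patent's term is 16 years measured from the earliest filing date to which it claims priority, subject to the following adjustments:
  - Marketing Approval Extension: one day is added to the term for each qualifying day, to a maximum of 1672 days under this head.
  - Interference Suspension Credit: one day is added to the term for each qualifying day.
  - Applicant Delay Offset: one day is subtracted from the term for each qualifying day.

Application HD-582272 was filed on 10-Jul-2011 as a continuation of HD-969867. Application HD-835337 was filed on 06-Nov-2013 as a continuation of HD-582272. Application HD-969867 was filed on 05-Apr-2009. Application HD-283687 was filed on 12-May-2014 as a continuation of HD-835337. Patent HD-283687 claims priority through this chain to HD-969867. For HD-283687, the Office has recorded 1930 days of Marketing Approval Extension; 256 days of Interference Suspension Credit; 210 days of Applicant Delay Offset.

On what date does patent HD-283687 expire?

December 18, 2029

Earliest priority filing: 5 April 2009.
Base term: 5 April 2009 + 16 years → 5 April 2025.
Marketing Approval Extension: 1930 days claimed exceeds the 1672-day cap, so +1672 days → 2 November 2029.
Interference Suspension Credit: +256 days → 16 July 2030.
Applicant Delay Offset: −210 days → 18 December 2029.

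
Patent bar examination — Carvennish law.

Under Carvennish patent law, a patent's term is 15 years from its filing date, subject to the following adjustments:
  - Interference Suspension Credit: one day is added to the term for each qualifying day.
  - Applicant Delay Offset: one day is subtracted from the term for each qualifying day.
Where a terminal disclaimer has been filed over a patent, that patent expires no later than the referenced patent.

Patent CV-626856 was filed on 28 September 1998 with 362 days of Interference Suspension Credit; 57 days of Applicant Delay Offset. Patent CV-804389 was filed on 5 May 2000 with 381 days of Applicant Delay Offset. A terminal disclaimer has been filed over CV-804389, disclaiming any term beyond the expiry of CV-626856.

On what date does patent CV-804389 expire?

April 19, 2014

Natural term of CV-804389:
  Base: filing + 15 years → 5 May 2015.
  Applicant Delay Offset: −381 days → 19 April 2014.
Expiry of referenced patent CV-626856:
  Base: filing + 15 years → 28 September 2013.
  Interference Suspension Credit: +362 days → 25 September 2014.
  Applicant Delay Offset: −57 days → 30 July 2014.
Terminal disclaimer: CV-804389 expires on the earlier of 19 April 2014 and 30 July 2014.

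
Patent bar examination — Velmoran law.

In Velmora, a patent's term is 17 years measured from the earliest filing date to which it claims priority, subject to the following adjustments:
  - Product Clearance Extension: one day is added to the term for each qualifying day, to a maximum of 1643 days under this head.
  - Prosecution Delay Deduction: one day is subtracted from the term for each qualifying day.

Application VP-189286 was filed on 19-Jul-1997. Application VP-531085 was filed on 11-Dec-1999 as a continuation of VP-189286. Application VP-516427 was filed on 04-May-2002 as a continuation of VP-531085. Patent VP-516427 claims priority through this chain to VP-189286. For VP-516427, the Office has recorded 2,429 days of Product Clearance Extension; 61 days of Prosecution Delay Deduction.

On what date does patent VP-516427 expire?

2018-11-17

Earliest priority filing: 19 July 1997.
Base term: 19 July 1997 + 17 years → 19 July 2014.
Product Clearance Extension: 2429 days claimed exceeds the 1643-day cap, so +1643 days → 17 January 2019.
Prosecution Delay Deduction: −61 days → 17 November 2018.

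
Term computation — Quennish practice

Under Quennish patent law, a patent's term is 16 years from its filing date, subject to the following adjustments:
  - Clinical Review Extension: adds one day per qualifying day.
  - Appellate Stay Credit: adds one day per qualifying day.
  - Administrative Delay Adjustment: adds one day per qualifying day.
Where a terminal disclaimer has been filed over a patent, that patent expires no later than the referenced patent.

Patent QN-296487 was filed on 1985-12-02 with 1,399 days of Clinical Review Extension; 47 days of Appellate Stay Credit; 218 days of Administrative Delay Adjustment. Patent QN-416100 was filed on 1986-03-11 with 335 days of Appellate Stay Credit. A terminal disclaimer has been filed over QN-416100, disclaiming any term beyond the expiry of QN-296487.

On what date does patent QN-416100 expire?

2003-02-09

Natural term of QN-416100:
  Base: filing + 16 years → 11 March 2002.
  Appellate Stay Credit: +335 days → 9 February 2003.
Expiry of referenced patent QN-296487:
  Base: filing + 16 years → 2 December 2001.
  Clinical Review Extension: +1399 days → 1 October 2005.
  Appellate Stay Credit: +47 days → 17 November 2005.
  Administrative Delay Adjustment: +218 days → 23 June 2006.
Terminal disclaimer: QN-416100 expires on the earlier of 9 February 2003 and 23 June 2006.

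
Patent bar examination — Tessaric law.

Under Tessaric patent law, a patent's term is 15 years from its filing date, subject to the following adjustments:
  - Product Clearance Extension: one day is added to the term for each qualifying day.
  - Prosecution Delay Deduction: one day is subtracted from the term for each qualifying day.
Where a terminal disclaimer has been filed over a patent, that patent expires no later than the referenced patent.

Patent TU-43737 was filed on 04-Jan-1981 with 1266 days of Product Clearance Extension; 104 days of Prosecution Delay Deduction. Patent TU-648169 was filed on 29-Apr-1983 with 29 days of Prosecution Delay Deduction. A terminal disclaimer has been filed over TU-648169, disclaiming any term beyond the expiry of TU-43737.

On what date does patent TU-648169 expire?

Natural term of TU-648169:
  Base: filing + 15 years → 29 April 1998.
  Prosecution Delay Deduction: −29 days → 31 March 1998.
Expiry of referenced patent TU-43737:
  Base: filing + 15 years → 4 January 1996.
  Product Clearance Extension: +1266 days → 23 June 1999.
  Prosecution Delay Deduction: −104 days → 11 March 1999.
Terminal disclaimer: TU-648169 expires on the earlier of 31 March 1998 and 11 March 1999.

March 31, 1998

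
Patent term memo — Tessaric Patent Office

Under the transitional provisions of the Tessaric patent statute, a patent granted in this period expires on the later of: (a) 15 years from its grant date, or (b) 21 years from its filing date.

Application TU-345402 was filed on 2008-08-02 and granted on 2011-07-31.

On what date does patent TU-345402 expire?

August 2, 2029

(a) grant + 15 years → 31 July 2026.
(b) filing + 21 years → 2 August 2029.
Later of the two: 2 August 2029.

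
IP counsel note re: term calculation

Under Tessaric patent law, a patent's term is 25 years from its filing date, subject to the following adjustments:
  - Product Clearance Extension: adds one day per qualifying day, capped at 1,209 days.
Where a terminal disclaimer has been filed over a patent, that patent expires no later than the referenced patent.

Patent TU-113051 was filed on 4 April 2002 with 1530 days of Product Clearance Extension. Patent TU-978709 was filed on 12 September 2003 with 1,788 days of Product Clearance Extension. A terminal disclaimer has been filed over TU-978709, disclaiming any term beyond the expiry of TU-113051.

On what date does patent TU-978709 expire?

Natural term of TU-978709:
  Base: filing + 25 years → 12 September 2028.
  Product Clearance Extension: 1788 days claimed exceeds the 1209-day cap, so +1209 days → 4 January 2032.
Expiry of referenced patent TU-113051:
  Base: filing + 25 years → 4 April 2027.
  Product Clearance Extension: 1530 days claimed exceeds the 1209-day cap, so +1209 days → 26 July 2030.
Terminal disclaimer: TU-978709 expires on the earlier of 4 January 2032 and 26 July 2030.

July 26, 2030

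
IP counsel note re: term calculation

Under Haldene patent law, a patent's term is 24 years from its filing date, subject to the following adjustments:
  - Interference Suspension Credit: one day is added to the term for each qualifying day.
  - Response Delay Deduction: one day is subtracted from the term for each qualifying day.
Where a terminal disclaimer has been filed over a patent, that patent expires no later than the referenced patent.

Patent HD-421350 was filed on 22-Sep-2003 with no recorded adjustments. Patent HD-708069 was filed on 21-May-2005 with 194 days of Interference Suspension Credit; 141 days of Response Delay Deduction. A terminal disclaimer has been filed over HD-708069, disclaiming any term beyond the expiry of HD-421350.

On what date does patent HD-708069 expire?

September 22, 2027

Natural term of HD-708069:
  Base: filing + 24 years → 21 May 2029.
  Interference Suspension Credit: +194 days → 1 December 2029.
  Response Delay Deduction: −141 days → 13 July 2029.
Expiry of referenced patent HD-421350:
  Base: filing + 24 years → 22 September 2027.
Terminal disclaimer: HD-708069 expires on the earlier of 13 July 2029 and 22 September 2027.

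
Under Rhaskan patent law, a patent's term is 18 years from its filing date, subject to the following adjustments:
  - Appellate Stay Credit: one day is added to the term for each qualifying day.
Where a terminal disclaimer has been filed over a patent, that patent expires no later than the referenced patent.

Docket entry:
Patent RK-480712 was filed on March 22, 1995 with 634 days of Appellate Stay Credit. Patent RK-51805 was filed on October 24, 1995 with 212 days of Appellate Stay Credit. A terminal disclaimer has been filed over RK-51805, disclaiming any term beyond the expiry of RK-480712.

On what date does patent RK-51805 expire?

Natural term of RK-51805:
  Base: filing + 18 years → 24 October 2013.
  Appellate Stay Credit: +212 days → 24 May 2014.
Expiry of referenced patent RK-480712:
  Base: filing + 18 years → 22 March 2013.
  Appellate Stay Credit: +634 days → 16 December 2014.
Terminal disclaimer: RK-51805 expires on the earlier of 24 May 2014 and 16 December 2014.

2014-05-24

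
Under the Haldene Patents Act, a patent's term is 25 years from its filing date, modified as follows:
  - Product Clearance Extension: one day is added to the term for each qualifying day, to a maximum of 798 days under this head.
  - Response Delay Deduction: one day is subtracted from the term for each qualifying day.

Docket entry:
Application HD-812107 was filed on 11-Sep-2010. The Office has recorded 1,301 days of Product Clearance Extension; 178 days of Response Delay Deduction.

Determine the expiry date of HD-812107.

May 23, 2037

Base term: filing date + 25 years → 11 September 2035.
Product Clearance Extension: 1301 days claimed exceeds the 798-day cap, so +798 days → 17 November 2037.
Response Delay Deduction: −178 days → 23 May 2037.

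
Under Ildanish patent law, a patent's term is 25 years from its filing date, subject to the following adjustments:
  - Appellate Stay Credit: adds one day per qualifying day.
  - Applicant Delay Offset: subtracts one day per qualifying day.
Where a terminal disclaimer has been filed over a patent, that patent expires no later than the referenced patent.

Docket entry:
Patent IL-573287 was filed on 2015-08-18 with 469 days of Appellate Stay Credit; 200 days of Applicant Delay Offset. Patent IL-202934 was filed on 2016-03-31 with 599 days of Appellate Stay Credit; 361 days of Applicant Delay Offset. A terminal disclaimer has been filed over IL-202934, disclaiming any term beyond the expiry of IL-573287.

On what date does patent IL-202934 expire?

2041-05-14

Natural term of IL-202934:
  Base: filing + 25 years → 31 March 2041.
  Appellate Stay Credit: +599 days → 20 November 2042.
  Applicant Delay Offset: −361 days → 24 November 2041.
Expiry of referenced patent IL-573287:
  Base: filing + 25 years → 18 August 2040.
  Appellate Stay Credit: +469 days → 30 November 2041.
  Applicant Delay Offset: −200 days → 14 May 2041.
Terminal disclaimer: IL-202934 expires on the earlier of 24 November 2041 and 14 May 2041.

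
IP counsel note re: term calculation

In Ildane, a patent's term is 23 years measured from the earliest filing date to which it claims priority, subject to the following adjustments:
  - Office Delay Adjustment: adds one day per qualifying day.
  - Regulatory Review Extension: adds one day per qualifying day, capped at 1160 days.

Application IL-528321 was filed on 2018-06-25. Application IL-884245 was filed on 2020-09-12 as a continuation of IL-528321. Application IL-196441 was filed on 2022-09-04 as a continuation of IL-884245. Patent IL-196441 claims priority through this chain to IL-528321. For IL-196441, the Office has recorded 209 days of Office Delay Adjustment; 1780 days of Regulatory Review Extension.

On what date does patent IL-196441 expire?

Earliest priority filing: 25 June 2018.
Base term: 25 June 2018 + 23 years → 25 June 2041.
Office Delay Adjustment: +209 days → 20 January 2042.
Regulatory Review Extension: 1780 days claimed exceeds the 1160-day cap, so +1160 days → 25 March 2045.

March 25, 2045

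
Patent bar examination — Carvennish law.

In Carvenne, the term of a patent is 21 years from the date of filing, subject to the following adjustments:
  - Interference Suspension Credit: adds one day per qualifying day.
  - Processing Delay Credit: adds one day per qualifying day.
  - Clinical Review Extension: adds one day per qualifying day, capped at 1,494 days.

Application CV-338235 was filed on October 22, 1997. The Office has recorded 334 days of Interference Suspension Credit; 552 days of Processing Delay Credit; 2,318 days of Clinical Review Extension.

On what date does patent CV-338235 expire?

2025-04-28

Base term: filing date + 21 years → 22 October 2018.
Interference Suspension Credit: +334 days → 21 September 2019.
Processing Delay Credit: +552 days → 26 March 2021.
Clinical Review Extension: 2318 days claimed exceeds the 1494-day cap, so +1494 days → 28 April 2025.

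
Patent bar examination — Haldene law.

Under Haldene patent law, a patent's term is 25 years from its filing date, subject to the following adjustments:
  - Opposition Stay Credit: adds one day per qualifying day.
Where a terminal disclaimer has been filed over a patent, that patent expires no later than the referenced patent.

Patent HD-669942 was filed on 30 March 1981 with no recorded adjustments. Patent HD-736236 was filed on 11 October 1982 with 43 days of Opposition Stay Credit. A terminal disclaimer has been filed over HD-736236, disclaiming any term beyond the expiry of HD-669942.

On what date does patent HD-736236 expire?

Natural term of HD-736236:
  Base: filing + 25 years → 11 October 2007.
  Opposition Stay Credit: +43 days → 23 November 2007.
Expiry of referenced patent HD-669942:
  Base: filing + 25 years → 30 March 2006.
Terminal disclaimer: HD-736236 expires on the earlier of 23 November 2007 and 30 March 2006.

March 30, 2006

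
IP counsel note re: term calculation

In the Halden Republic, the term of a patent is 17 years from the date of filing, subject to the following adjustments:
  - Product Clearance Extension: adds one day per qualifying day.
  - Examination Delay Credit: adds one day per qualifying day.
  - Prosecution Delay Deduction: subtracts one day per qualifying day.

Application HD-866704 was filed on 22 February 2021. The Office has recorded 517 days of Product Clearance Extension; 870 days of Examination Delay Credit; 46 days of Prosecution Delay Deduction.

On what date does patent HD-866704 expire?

October 25, 2041

Base term: filing date + 17 years → 22 February 2038.
Product Clearance Extension: +517 days → 24 July 2039.
Examination Delay Credit: +870 days → 10 December 2041.
Prosecution Delay Deduction: −46 days → 25 October 2041.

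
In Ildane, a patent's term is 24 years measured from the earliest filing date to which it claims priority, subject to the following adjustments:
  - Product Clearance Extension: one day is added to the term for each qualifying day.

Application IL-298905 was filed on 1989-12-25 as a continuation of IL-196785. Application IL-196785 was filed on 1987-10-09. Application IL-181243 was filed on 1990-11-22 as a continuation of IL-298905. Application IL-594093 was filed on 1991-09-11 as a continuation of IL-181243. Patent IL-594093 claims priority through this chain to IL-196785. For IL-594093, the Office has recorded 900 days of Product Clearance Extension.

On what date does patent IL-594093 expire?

Earliest priority filing: 9 October 1987.
Base term: 9 October 1987 + 24 years → 9 October 2011.
Product Clearance Extension: +900 days → 27 March 2014.

2014-03-27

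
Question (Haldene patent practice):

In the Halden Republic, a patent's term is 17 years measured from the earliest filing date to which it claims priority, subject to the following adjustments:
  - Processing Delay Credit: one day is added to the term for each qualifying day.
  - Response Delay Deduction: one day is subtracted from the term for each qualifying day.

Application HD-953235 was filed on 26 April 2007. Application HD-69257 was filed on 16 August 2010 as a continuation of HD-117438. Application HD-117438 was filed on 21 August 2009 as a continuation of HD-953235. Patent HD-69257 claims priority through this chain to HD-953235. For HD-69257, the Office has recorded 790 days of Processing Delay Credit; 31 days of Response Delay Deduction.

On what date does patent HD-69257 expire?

May 25, 2026

Earliest priority filing: 26 April 2007.
Base term: 26 April 2007 + 17 years → 26 April 2024.
Processing Delay Credit: +790 days → 25 June 2026.
Response Delay Deduction: −31 days → 25 May 2026.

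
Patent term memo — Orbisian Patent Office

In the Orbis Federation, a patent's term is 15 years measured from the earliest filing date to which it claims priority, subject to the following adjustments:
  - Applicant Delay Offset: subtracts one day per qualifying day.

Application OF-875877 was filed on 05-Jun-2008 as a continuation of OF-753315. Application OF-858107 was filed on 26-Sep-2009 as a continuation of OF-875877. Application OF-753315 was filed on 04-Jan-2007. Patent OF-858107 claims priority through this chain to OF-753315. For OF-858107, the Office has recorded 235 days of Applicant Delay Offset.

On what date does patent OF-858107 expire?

2021-05-14

Earliest priority filing: 4 January 2007.
Base term: 4 January 2007 + 15 years → 4 January 2022.
Applicant Delay Offset: −235 days → 14 May 2021.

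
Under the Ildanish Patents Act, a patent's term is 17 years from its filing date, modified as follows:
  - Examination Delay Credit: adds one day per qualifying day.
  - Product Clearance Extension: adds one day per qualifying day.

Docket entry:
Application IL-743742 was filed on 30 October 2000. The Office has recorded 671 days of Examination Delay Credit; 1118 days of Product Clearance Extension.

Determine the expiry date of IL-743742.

September 23, 2022

Base term: filing date + 17 years → 30 October 2017.
Examination Delay Credit: +671 days → 1 September 2019.
Product Clearance Extension: +1118 days → 23 September 2022.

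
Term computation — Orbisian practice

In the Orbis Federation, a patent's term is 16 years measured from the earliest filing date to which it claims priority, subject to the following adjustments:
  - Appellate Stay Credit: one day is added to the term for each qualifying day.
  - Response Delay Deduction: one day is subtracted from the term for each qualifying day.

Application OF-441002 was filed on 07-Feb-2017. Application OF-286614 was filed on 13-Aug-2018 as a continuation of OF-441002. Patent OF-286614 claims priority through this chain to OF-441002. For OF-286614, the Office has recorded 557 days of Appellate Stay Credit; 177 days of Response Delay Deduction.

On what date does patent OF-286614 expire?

Earliest priority filing: 7 February 2017.
Base term: 7 February 2017 + 16 years → 7 February 2033.
Appellate Stay Credit: +557 days → 18 August 2034.
Response Delay Deduction: −177 days → 22 February 2034.

February 22, 2034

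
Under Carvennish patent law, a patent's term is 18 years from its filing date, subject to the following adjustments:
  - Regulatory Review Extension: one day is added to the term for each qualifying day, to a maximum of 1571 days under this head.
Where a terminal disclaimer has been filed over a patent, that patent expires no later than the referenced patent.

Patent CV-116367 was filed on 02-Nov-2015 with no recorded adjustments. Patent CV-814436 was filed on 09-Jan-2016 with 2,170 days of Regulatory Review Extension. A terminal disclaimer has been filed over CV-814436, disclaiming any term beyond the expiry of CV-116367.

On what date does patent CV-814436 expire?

Natural term of CV-814436:
  Base: filing + 18 years → 9 January 2034.
  Regulatory Review Extension: 2170 days claimed exceeds the 1571-day cap, so +1571 days → 29 April 2038.
Expiry of referenced patent CV-116367:
  Base: filing + 18 years → 2 November 2033.
Terminal disclaimer: CV-814436 expires on the earlier of 29 April 2038 and 2 November 2033.

2033-11-02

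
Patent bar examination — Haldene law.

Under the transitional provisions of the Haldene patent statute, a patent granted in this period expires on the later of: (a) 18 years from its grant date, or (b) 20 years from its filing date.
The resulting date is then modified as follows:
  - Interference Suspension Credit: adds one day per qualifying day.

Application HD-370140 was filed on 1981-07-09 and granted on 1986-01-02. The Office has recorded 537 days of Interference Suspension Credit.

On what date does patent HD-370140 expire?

June 22, 2005

(a) grant + 18 years → 2 January 2004.
(b) filing + 20 years → 9 July 2001.
Later of the two: 2 January 2004.
Interference Suspension Credit: +537 days → 22 June 2005.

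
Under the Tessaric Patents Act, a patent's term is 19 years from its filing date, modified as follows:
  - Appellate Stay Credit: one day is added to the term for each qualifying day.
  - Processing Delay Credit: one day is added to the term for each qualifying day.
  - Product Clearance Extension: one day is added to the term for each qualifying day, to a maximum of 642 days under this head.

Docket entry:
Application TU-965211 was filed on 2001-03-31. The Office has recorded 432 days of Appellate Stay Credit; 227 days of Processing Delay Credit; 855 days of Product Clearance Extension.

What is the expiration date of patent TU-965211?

Base term: filing date + 19 years → 31 March 2020.
Appellate Stay Credit: +432 days → 6 June 2021.
Processing Delay Credit: +227 days → 19 January 2022.
Product Clearance Extension: 855 days claimed exceeds the 642-day cap, so +642 days → 23 October 2023.

2023-10-23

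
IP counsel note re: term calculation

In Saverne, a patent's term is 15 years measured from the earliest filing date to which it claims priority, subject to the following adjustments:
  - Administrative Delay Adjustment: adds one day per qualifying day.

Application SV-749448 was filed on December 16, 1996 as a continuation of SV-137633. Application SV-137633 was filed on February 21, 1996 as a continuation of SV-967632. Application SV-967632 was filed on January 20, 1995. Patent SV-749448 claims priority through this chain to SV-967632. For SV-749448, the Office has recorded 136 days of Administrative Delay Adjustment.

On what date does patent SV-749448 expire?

2010-06-05

Earliest priority filing: 20 January 1995.
Base term: 20 January 1995 + 15 years → 20 January 2010.
Administrative Delay Adjustment: +136 days → 5 June 2010.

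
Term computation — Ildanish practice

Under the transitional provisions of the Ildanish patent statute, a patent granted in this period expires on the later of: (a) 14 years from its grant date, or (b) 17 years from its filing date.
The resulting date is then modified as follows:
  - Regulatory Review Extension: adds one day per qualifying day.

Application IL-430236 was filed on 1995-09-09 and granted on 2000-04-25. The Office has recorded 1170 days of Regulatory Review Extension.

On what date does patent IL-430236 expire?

(a) grant + 14 years → 25 April 2014.
(b) filing + 17 years → 9 September 2012.
Later of the two: 25 April 2014.
Regulatory Review Extension: +1170 days → 8 July 2017.

July 8, 2017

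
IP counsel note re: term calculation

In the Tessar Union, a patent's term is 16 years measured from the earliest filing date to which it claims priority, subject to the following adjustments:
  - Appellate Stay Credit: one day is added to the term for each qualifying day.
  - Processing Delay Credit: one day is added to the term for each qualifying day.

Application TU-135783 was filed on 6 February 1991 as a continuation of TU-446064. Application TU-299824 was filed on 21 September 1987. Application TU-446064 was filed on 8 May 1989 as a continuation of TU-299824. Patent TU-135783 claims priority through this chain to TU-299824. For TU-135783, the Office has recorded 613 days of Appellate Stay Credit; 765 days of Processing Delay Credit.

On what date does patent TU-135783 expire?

2007-06-30

Earliest priority filing: 21 September 1987.
Base term: 21 September 1987 + 16 years → 21 September 2003.
Appellate Stay Credit: +613 days → 26 May 2005.
Processing Delay Credit: +765 days → 30 June 2007.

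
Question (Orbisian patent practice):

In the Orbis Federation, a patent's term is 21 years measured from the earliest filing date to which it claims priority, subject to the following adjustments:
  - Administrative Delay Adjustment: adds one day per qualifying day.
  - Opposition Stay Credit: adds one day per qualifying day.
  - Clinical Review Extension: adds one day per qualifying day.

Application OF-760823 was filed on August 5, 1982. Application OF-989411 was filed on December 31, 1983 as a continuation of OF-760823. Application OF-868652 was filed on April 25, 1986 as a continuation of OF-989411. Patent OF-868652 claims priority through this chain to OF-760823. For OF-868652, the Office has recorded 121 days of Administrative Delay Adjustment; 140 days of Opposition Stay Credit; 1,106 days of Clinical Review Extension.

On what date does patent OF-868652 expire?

Earliest priority filing: 5 August 1982.
Base term: 5 August 1982 + 21 years → 5 August 2003.
Administrative Delay Adjustment: +121 days → 4 December 2003.
Opposition Stay Credit: +140 days → 22 April 2004.
Clinical Review Extension: +1106 days → 3 May 2007.

May 3, 2007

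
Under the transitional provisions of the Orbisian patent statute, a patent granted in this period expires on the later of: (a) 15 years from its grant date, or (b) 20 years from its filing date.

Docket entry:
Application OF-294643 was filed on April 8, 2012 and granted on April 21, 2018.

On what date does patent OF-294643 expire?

(a) grant + 15 years → 21 April 2033.
(b) filing + 20 years → 8 April 2032.
Later of the two: 21 April 2033.

April 21, 2033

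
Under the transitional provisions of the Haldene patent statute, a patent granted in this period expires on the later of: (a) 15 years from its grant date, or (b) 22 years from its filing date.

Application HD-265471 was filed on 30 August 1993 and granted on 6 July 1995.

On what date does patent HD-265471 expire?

(a) grant + 15 years → 6 July 2010.
(b) filing + 22 years → 30 August 2015.
Later of the two: 30 August 2015.

2015-08-30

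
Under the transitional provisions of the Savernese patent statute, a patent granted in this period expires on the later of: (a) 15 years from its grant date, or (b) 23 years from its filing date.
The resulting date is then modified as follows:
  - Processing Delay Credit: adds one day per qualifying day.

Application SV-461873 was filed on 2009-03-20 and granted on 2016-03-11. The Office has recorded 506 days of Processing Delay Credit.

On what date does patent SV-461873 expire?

(a) grant + 15 years → 11 March 2031.
(b) filing + 23 years → 20 March 2032.
Later of the two: 20 March 2032.
Processing Delay Credit: +506 days → 8 August 2033.

August 8, 2033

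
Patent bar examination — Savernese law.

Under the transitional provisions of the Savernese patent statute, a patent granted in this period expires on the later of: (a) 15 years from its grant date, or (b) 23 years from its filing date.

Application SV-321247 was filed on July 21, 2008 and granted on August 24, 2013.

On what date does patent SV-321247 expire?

2031-07-21

(a) grant + 15 years → 24 August 2028.
(b) filing + 23 years → 21 July 2031.
Later of the two: 21 July 2031.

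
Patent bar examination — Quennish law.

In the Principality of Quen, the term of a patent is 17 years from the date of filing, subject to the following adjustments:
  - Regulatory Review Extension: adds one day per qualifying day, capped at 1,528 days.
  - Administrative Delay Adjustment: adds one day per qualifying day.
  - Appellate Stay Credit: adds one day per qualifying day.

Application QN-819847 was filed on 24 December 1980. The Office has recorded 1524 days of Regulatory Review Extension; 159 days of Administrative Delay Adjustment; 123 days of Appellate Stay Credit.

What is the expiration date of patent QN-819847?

Base term: filing date + 17 years → 24 December 1997.
Regulatory Review Extension: 1524 days (within the 1528-day cap) → +1524 days → 25 February 2002.
Administrative Delay Adjustment: +159 days → 3 August 2002.
Appellate Stay Credit: +123 days → 4 December 2002.

2002-12-04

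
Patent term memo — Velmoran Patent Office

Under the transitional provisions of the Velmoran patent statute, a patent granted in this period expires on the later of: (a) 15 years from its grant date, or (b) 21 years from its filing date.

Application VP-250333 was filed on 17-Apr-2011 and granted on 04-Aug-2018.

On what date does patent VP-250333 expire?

(a) grant + 15 years → 4 August 2033.
(b) filing + 21 years → 17 April 2032.
Later of the two: 4 August 2033.

August 4, 2033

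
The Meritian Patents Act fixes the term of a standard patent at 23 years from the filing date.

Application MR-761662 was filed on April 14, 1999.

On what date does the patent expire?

Filing date + 23 years → 14 April 2022.

April 14, 2022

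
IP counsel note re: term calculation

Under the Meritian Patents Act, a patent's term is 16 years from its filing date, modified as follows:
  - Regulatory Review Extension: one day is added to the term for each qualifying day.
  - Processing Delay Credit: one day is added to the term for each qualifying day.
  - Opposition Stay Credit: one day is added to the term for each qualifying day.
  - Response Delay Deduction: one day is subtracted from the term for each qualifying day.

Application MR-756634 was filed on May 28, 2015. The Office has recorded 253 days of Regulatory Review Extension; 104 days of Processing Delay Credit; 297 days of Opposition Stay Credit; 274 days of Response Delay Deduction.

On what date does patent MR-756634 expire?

Base term: filing date + 16 years → 28 May 2031.
Regulatory Review Extension: +253 days → 5 February 2032.
Processing Delay Credit: +104 days → 19 May 2032.
Opposition Stay Credit: +297 days → 12 March 2033.
Response Delay Deduction: −274 days → 11 June 2032.

2032-06-11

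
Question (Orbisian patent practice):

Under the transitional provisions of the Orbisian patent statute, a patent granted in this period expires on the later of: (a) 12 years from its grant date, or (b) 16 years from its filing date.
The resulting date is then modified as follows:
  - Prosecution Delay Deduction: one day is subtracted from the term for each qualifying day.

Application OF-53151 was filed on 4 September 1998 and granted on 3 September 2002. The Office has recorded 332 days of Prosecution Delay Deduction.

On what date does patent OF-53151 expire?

(a) grant + 12 years → 3 September 2014.
(b) filing + 16 years → 4 September 2014.
Later of the two: 4 September 2014.
Prosecution Delay Deduction: −332 days → 7 October 2013.

October 7, 2013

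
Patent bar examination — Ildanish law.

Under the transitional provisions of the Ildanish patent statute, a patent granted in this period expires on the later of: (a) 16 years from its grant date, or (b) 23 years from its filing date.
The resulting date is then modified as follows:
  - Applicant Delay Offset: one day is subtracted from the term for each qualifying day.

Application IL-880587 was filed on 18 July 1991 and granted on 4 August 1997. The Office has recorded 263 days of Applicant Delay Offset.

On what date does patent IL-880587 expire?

(a) grant + 16 years → 4 August 2013.
(b) filing + 23 years → 18 July 2014.
Later of the two: 18 July 2014.
Applicant Delay Offset: −263 days → 28 October 2013.

October 28, 2013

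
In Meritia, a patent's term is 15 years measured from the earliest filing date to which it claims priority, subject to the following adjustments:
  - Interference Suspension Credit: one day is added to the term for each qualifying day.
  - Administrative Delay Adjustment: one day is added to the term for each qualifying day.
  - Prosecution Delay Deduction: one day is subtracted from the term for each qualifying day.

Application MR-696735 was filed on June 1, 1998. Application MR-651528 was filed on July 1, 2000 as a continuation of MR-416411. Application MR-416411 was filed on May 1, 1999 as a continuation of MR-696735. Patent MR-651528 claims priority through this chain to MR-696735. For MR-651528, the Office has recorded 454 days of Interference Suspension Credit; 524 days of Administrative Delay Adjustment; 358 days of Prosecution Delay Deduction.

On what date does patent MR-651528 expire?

Earliest priority filing: 1 June 1998.
Base term: 1 June 1998 + 15 years → 1 June 2013.
Interference Suspension Credit: +454 days → 29 August 2014.
Administrative Delay Adjustment: +524 days → 4 February 2016.
Prosecution Delay Deduction: −358 days → 11 February 2015.

2015-02-11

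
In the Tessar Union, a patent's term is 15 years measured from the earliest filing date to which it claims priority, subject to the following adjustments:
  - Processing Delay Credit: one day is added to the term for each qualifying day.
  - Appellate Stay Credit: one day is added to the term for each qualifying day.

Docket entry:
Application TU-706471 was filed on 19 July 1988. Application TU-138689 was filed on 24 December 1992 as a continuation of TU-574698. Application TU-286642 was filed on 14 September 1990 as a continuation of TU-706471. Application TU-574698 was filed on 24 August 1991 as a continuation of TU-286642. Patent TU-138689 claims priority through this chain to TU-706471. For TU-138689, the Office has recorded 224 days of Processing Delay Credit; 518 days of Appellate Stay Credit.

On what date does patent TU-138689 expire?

2005-07-30

Earliest priority filing: 19 July 1988.
Base term: 19 July 1988 + 15 years → 19 July 2003.
Processing Delay Credit: +224 days → 28 February 2004.
Appellate Stay Credit: +518 days → 30 July 2005.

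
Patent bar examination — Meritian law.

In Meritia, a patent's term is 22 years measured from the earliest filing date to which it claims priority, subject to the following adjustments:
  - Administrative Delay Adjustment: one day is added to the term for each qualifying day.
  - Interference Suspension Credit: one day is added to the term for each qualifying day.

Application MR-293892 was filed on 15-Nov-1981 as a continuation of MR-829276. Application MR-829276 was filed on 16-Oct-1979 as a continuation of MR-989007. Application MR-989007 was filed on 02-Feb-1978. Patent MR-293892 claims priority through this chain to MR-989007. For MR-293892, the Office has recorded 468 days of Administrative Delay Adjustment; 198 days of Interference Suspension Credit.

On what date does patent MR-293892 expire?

Earliest priority filing: 2 February 1978.
Base term: 2 February 1978 + 22 years → 2 February 2000.
Administrative Delay Adjustment: +468 days → 15 May 2001.
Interference Suspension Credit: +198 days → 29 November 2001.

2001-11-29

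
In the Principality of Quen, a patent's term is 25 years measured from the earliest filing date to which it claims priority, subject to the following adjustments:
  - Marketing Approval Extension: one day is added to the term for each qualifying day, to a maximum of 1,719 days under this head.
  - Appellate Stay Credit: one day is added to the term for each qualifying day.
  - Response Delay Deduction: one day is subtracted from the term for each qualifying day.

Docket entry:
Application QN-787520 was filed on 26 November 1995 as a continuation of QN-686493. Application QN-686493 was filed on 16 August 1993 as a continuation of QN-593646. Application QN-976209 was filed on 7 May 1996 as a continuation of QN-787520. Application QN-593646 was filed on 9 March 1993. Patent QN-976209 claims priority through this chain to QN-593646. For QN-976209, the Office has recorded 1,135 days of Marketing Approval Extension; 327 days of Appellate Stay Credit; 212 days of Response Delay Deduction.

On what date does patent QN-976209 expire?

2021-08-10

Earliest priority filing: 9 March 1993.
Base term: 9 March 1993 + 25 years → 9 March 2018.
Marketing Approval Extension: 1135 days (within the 1719-day cap) → +1135 days → 17 April 2021.
Appellate Stay Credit: +327 days → 10 March 2022.
Response Delay Deduction: −212 days → 10 August 2021.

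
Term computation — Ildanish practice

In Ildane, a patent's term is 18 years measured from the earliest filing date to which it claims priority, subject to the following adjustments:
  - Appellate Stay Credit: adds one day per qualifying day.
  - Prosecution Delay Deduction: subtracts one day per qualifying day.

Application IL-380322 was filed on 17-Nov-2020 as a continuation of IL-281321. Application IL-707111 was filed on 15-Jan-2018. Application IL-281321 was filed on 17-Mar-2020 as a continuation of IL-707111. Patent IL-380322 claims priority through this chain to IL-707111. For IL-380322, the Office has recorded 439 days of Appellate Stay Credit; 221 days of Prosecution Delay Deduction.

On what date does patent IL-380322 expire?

2036-08-20

Earliest priority filing: 15 January 2018.
Base term: 15 January 2018 + 18 years → 15 January 2036.
Appellate Stay Credit: +439 days → 29 March 2037.
Prosecution Delay Deduction: −221 days → 20 August 2036.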